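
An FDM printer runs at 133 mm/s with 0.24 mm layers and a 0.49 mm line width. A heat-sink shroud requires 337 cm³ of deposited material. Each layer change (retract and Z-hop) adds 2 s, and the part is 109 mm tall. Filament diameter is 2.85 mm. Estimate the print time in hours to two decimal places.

6.24 hours

Extrusion cross-section: 0.24 × 0.49 → 0.1176 mm².
Toolpath length = 337 cm³ / 0.1176 mm² = 337000 / 0.1176 = 2865646.3 mm.
Print-move time: 2865646.3 / 133 → 21546.2 s.
Layers = ⌈109/0.24⌉ = 455.
Z-hop total = 455 × 2, so 910 s.
Altogether 21546.2 + 910 = 22456.2 s, i.e. 6.24 hours.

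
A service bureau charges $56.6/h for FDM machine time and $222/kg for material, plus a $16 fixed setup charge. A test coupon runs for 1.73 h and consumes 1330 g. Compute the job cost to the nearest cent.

Time charge = 56.6 × 1.73 = $97.918.
Material charge = 222 × 1330/1000, so $295.26.
Total = 97.918 + 295.26 + 16 = 409.178 ≈ $409.18.

$409.18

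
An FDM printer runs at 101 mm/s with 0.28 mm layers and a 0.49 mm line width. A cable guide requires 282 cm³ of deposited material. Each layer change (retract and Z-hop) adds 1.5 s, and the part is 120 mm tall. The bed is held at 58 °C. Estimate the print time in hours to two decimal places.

Bead cross-section: 0.28 × 0.49 → 0.1372 mm².
Total extruded path = 282000/0.1372 = 2055393.6 mm.
Time extruding = 2055393.6 / 101 = 20350.4 s.
Layers = ⌈120/0.28⌉ = 429.
Layer-change overhead = 429 × 1.5, so 643.5 s.
Total = 20350.4 + 643.5 = 20993.9 s = 5.83 hours.

5.83 hours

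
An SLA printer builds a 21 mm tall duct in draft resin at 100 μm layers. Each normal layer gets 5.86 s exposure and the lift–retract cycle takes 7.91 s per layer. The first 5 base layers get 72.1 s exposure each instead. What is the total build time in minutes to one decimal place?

53.7 minutes

Layer count = ceil(21 / 0.1) = 210.
Base layers = 5 × (72.1 + 7.91), so 400.05 s.
Remaining layers = 205 × (5.86 + 7.91), so 2822.85 s.
Sum: 400.05 + 2822.85 = 3222.9 s → 53.7 minutes.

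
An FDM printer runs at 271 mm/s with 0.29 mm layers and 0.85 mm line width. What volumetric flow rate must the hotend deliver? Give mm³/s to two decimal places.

A: 0.29 × 0.85 → 0.2465 mm².
Q = v·A = 271 × 0.2465 = 66.80 mm³/s.

66.80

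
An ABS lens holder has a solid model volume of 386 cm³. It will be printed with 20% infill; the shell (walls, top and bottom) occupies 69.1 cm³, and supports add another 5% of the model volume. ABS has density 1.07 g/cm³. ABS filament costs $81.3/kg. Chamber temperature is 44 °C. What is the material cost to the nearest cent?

Infill region = 386 − 69.1, so 316.9 cm³.
Deposited infill = 0.20 × 316.9 = 63.38 cm³.
Support = 0.05 × 386, so 19.3 cm³.
Total extruded = 69.1 + 63.38 + 19.3 = 151.78 cm³.
Mass = 151.78 × 1.07, so 162.4046 g.
Cost = 162.4046 g / 1000 × $81.3/kg = $13.20.

$13.20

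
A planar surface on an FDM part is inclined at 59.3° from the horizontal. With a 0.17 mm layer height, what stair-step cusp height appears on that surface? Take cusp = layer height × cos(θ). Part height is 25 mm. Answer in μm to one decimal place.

86.8 μm

Cusp = layer height × cos(59.3°) = 0.17 × 0.5105 = 0.086785 mm = 86.8 μm.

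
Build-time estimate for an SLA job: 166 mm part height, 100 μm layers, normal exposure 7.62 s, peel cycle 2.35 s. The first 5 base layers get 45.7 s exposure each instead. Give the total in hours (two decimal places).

Number of layers: 166 / 0.1 → 1660 (rounded up).
Base layers = 5 × (45.7 + 2.35), so 240.25 s.
Normal layers: 1655 × (7.62 + 2.35) → 16500.35 s.
Total = 240.25 + 16500.35 = 16740.6 s = 4.65 hours.

4.65 hours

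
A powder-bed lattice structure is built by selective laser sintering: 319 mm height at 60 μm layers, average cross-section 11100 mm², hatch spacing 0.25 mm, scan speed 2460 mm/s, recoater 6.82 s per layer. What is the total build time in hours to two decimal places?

Layer count = ceil(319 / 0.06) = 5317.
Per-layer scan distance = 11100 / 0.25, so 44400 mm.
Scan time per layer = 44400 / 2460 = 18.0488 s.
Layer cycle = 18.0488 + 6.82, so 24.8688 s.
5317 layers × 24.8688 s/layer = 132227.4096 s, i.e. 36.73 hours.

36.73 hours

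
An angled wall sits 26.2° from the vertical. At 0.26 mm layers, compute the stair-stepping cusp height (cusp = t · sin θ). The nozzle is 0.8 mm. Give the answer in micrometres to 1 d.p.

114.8 μm

h_c = t·sin θ = 0.26 × 0.4415 = 0.11479 mm (114.8 μm).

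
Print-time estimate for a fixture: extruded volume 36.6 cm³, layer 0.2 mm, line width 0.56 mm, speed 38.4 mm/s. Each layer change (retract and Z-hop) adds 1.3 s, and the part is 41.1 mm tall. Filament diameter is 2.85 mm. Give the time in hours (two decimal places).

Bead cross-section = 0.2 × 0.56 = 0.112 mm².
Path length: 36600 mm³ / 0.112 mm² → 326785.7 mm.
Print-move time = 326785.7 / 38.4 = 8510 s.
Layer count = ceil(41.1 / 0.2) = 206.
Layer-change overhead = 206 × 1.3, so 267.8 s.
Altogether 8510 + 267.8 = 8777.8 s, i.e. 2.44 hours.

2.44 hours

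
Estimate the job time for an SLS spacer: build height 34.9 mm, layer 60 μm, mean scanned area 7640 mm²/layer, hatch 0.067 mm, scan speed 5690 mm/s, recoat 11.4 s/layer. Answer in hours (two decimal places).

Layers = ⌈34.9/0.06⌉ = 582.
Per-layer scan distance = 7640 / 0.067, so 114029.9 mm.
Scan time per layer: 114029.9 / 5690 → 20.0404 s.
Layer cycle: 20.0404 + 11.4 → 31.4404 s.
582 layers × 31.4404 s/layer = 18298.3128 s, i.e. 5.08 hours.

5.08 hours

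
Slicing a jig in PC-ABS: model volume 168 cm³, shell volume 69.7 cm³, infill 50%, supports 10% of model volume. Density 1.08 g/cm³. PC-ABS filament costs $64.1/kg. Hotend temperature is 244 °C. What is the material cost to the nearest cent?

$9.39

Infill region: 168 − 69.7 → 98.3 cm³.
Deposited infill: 0.50 × 98.3 → 49.15 cm³.
Support: 0.10 × 168 → 16.8 cm³.
Total extruded = 69.7 + 49.15 + 16.8, so 135.65 cm³.
Mass = 135.65 × 1.08 = 146.502 g.
At $64.1/kg: 146.502/1000 × 64.1 = $9.39.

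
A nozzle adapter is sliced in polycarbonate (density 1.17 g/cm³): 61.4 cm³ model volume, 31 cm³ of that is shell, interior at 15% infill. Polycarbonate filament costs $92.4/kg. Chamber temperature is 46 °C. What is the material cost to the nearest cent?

Volume inside the shell = 61.4 − 31 = 30.4 cm³.
Deposited infill = 0.15 × 30.4 = 4.56 cm³.
Total extruded = 31 + 4.56 = 35.56 cm³.
Mass = 35.56 × 1.17, so 41.6052 g.
Cost = 41.6052 g / 1000 × $92.4/kg = $3.84.

$3.84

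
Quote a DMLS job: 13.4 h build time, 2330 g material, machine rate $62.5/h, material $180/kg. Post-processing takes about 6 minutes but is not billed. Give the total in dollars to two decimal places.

Time charge = 62.5 × 13.4 = $837.50.
Material cost = 180 × 2330/1000 = $419.40.
Total = 837.50 + 419.40 = $1256.90.

$1256.90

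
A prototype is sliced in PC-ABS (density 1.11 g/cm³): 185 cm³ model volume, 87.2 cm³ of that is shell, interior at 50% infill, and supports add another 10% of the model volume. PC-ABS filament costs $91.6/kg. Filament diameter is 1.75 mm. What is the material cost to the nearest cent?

Interior volume: 185 − 87.2 → 97.8 cm³.
Infill volume = 0.50 × 97.8, so 48.9 cm³.
Support = 0.10 × 185 = 18.5 cm³.
Total printed volume = 87.2 + 48.9 + 18.5, so 154.6 cm³.
Mass = 154.6 × 1.11, so 171.606 g.
Cost = 171.606 g / 1000 × $91.6/kg = $15.72.

$15.72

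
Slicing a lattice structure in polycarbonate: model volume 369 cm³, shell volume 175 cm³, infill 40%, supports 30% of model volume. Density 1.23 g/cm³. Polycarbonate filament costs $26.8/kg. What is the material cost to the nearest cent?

$11.98

Volume inside the shell: 369 − 175 → 194 cm³.
Infill deposited: 0.40 × 194 → 77.6 cm³.
Support: 0.30 × 369 → 110.7 cm³.
Total extruded = 175 + 77.6 + 110.7 = 363.3 cm³.
Mass = 363.3 × 1.23 = 446.859 g.
Cost = 446.859 g / 1000 × $26.8/kg = $11.98.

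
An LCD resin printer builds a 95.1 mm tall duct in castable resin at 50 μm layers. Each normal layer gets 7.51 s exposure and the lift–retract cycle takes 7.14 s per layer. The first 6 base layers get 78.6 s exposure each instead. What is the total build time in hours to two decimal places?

Number of layers: 95.1 / 0.05 → 1902 (rounded up).
Burn-in layers: 6 × (78.6 + 7.14) → 514.44 s.
Remaining layers: 1896 × (7.51 + 7.14) → 27776.4 s.
Total = 514.44 + 27776.4 = 28290.84 s = 7.86 hours.

7.86 hours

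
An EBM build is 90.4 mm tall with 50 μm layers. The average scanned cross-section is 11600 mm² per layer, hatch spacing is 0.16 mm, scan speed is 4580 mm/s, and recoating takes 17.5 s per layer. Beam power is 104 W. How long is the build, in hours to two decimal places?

Number of layers: 90.4 / 0.05 → 1808 (rounded up).
Hatch length per layer = 11600 / 0.16 = 72500 mm.
Per-layer scan time: 72500 / 4580 → 15.8297 s.
Time per layer = 15.8297 + 17.5 = 33.3297 s.
1808 layers × 33.3297 s/layer = 60260.0976 s, i.e. 16.74 hours.

16.74 hours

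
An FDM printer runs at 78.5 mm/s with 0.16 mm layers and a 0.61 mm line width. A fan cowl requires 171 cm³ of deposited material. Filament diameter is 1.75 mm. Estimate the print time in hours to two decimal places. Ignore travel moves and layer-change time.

6.20 hours

Extrusion cross-section = 0.16 × 0.61, so 0.0976 mm².
Total extruded path = 171000/0.0976 = 1752049.2 mm.
Time extruding = 1752049.2 / 78.5 = 22319.1 s.
In the requested units: 22319.1 s = 6.20 hours.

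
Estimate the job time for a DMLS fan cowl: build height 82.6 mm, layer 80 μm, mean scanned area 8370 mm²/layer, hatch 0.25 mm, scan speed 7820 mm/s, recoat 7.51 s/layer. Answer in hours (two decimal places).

Number of layers: 82.6 / 0.08 → 1033 (rounded up).
Per-layer scan distance = 8370 / 0.25, so 33480 mm.
Per-layer scan time: 33480 / 7820 → 4.2813 s.
Per-layer time = 4.2813 + 7.51 = 11.7913 s.
Total: 1033 × 11.7913 s = 12180.4129 s → 3.38 hours.

3.38 hours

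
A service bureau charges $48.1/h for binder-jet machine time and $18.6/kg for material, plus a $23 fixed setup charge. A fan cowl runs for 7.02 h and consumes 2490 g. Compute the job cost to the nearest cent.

$406.98

Machine-time cost = 48.1 × 7.02 = $337.662.
Feedstock cost: 18.6 × 2490/1000 → $46.314.
Total = 337.662 + 46.314 + 23 = 406.976 ≈ $406.98.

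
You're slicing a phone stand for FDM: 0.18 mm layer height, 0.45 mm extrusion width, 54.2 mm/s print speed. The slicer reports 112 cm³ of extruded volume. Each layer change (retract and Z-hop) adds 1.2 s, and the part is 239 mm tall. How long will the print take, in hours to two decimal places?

7.53 hours

Bead cross-section = 0.18 × 0.45 = 0.081 mm².
Toolpath length = 112 cm³ / 0.081 mm² = 112000 / 0.081 = 1382716 mm.
Print-move time = 1382716 / 54.2, so 25511.4 s.
Number of layers: 239 / 0.18 → 1328 (rounded up).
Non-print overhead: 1328 × 1.2 → 1593.6 s.
Altogether 25511.4 + 1593.6 = 27105 s, i.e. 7.53 hours.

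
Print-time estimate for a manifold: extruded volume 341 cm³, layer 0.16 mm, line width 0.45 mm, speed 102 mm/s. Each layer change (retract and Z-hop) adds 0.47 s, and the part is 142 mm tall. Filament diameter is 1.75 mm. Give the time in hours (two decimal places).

13.01 hours

Extrusion cross-section = 0.16 × 0.45, so 0.072 mm².
Path length: 341000 mm³ / 0.072 mm² → 4736111.1 mm.
Time extruding = 4736111.1 / 102 = 46432.5 s.
Layer count = ceil(142 / 0.16) = 888.
Z-hop total = 888 × 0.47, so 417.36 s.
Altogether 46432.5 + 417.36 = 46849.86 s, i.e. 13.01 hours.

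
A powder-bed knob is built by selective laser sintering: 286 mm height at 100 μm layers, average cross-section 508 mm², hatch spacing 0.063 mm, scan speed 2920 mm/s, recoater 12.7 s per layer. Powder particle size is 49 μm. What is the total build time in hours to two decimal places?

Layers = ⌈286/0.1⌉ = 2860.
Hatch length per layer = 508 / 0.063, so 8063.5 mm.
Scan time per layer = 8063.5 / 2920, so 2.7615 s.
Per-layer time = 2.7615 + 12.7 = 15.4615 s.
Total: 2860 × 15.4615 s = 44219.89 s → 12.28 hours.

12.28 hours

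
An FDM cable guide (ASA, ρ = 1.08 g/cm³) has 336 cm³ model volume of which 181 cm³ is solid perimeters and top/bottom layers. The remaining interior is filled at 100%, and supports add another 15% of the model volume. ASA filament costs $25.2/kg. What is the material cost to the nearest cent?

Volume inside the shell: 336 − 181 → 155 cm³.
Infill deposited = 1.00 × 155 = 155 cm³.
Support: 0.15 × 336 → 50.4 cm³.
Total printed volume = 181 + 155 + 50.4, so 386.4 cm³.
Mass = 386.4 × 1.08, so 417.312 g.
At $25.2/kg: 417.312/1000 × 25.2 = $10.52.

$10.52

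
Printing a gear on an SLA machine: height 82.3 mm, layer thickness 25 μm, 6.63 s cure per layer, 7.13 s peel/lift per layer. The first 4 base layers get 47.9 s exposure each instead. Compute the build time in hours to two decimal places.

12.63 hours

Layer count = ceil(82.3 / 0.025) = 3292.
Base layers = 4 × (47.9 + 7.13), so 220.12 s.
Remaining layers: 3288 × (6.63 + 7.13) → 45242.88 s.
Total = 220.12 + 45242.88 = 45463 s = 12.63 hours.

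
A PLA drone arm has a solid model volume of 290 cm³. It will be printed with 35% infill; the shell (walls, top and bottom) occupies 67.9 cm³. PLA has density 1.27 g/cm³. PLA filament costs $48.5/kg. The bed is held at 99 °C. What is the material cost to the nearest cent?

Volume inside the shell: 290 − 67.9 → 222.1 cm³.
Infill deposited = 0.35 × 222.1 = 77.735 cm³.
Deposited volume: 67.9 + 77.735 → 145.635 cm³.
Mass = 145.635 × 1.27, so 184.95645 g.
Cost = 184.95645 g / 1000 × $48.5/kg = $8.97.

$8.97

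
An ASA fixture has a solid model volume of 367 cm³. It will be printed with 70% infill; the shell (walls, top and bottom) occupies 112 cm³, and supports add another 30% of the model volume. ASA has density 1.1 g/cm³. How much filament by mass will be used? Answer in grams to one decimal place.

440.7 g

Interior volume = 367 − 112 = 255 cm³.
Infill volume: 0.70 × 255 → 178.5 cm³.
Support = 0.30 × 367, so 110.1 cm³.
Deposited volume = 112 + 178.5 + 110.1, so 400.6 cm³.
Mass: 400.6 × 1.1 → 440.66 g.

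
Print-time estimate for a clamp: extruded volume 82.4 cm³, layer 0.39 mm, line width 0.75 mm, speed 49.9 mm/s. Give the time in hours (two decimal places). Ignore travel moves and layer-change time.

Bead cross-section = 0.39 × 0.75 = 0.2925 mm².
Toolpath length = 82.4 cm³ / 0.2925 mm² = 82400 / 0.2925 = 281709.4 mm.
Time extruding = 281709.4 / 49.9 = 5645.5 s.
Converting: 5645.5 s = 1.57 hours.

1.57 hours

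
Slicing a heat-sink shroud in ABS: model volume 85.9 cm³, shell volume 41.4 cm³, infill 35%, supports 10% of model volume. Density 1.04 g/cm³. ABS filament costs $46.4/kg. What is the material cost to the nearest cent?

Infill region = 85.9 − 41.4 = 44.5 cm³.
Infill deposited: 0.35 × 44.5 → 15.575 cm³.
Support = 0.10 × 85.9 = 8.59 cm³.
Total printed volume: 41.4 + 15.575 + 8.59 → 65.565 cm³.
Mass = 65.565 × 1.04, so 68.1876 g.
Cost = 68.1876 g / 1000 × $46.4/kg = $3.16.

$3.16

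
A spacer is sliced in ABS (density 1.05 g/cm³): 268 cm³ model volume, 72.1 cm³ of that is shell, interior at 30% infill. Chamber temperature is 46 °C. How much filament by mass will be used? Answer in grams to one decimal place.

Interior volume = 268 − 72.1 = 195.9 cm³.
Infill volume = 0.30 × 195.9, so 58.77 cm³.
Total extruded = 72.1 + 58.77 = 130.87 cm³.
Mass = 130.87 × 1.05, so 137.4135 g.

137.4 g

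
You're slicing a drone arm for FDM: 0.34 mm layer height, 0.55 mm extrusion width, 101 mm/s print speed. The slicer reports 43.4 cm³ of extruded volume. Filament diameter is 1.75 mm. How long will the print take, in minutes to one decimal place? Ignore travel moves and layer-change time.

Extrusion cross-section: 0.34 × 0.55 → 0.187 mm².
Path length: 43400 mm³ / 0.187 mm² → 232085.6 mm.
Time extruding = 232085.6 / 101, so 2297.9 s.
That's 2297.9 s → 38.3 minutes.

38.3 minutes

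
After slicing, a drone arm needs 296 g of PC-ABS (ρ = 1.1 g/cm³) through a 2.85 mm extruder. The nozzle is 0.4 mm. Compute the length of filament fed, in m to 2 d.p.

42.18 m

Extruded volume: 296/1.1 = 269.0909 cm³ (269090.9 mm³).
A = π r² = π × 1.425² = 6.3794 mm².
L = V/A = 269090.9/6.3794 = 42181.22 mm → 42.18 m.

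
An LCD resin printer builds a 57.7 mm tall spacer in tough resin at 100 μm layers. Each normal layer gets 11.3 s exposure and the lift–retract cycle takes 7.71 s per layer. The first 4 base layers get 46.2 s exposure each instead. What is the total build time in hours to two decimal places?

3.09 hours

Layer count = ceil(57.7 / 0.1) = 577.
Bottom layers = 4 × (46.2 + 7.71), so 215.64 s.
Remaining layers = 573 × (11.3 + 7.71), so 10892.73 s.
Sum: 215.64 + 10892.73 = 11108.37 s → 3.09 hours.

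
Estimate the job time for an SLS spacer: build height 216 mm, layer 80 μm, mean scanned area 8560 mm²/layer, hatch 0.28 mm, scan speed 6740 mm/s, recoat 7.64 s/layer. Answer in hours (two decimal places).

9.13 hours

Layer count = ceil(216 / 0.08) = 2700.
Scan path per layer = 8560 / 0.28 = 30571.4 mm.
Per-layer scan time: 30571.4 / 6740 → 4.5358 s.
Time per layer = 4.5358 + 7.64 = 12.1758 s.
Build time = 2700 × 12.1758 = 32874.66 s = 9.13 hours.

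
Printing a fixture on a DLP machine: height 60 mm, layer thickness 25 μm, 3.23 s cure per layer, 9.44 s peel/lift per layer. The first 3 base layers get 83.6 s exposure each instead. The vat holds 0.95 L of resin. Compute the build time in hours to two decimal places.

8.51 hours

Layer count = ceil(60 / 0.025) = 2400.
Bottom layers = 3 × (83.6 + 9.44) = 279.12 s.
Normal layers = 2397 × (3.23 + 9.44) = 30369.99 s.
Sum: 279.12 + 30369.99 = 30649.11 s → 8.51 hours.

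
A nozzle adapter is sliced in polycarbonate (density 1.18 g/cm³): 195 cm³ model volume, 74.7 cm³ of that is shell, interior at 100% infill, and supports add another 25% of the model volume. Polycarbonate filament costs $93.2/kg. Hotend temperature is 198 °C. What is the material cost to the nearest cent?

Interior volume = 195 − 74.7, so 120.3 cm³.
Deposited infill = 1.00 × 120.3 = 120.3 cm³.
Support = 0.25 × 195 = 48.75 cm³.
Total printed volume: 74.7 + 120.3 + 48.75 → 243.75 cm³.
Mass = 243.75 × 1.18, so 287.625 g.
Cost = 287.625 g / 1000 × $93.2/kg = $26.81.

$26.81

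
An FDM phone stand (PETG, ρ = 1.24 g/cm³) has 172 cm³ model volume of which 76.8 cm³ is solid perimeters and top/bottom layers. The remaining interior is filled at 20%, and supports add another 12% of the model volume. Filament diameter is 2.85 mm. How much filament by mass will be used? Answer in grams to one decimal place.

144.4 g

Infill region = 172 − 76.8 = 95.2 cm³.
Infill deposited = 0.20 × 95.2 = 19.04 cm³.
Support = 0.12 × 172 = 20.64 cm³.
Deposited volume: 76.8 + 19.04 + 20.64 → 116.48 cm³.
Mass = 116.48 × 1.24 = 144.4352 g.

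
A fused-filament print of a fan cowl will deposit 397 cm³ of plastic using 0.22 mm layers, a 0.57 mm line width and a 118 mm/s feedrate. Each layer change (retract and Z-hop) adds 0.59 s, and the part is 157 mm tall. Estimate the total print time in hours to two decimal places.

Bead cross-section = 0.22 × 0.57, so 0.1254 mm².
Total extruded path = 397000/0.1254 = 3165869.2 mm.
Extrusion time = 3165869.2 / 118 = 26829.4 s.
Number of layers: 157 / 0.22 → 714 (rounded up).
Layer-change overhead = 714 × 0.59 = 421.26 s.
Altogether 26829.4 + 421.26 = 27250.66 s, i.e. 7.57 hours.

7.57 hours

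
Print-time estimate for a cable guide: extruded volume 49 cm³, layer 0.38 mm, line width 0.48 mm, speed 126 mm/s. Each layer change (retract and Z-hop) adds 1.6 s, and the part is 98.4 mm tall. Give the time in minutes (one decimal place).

42.4 minutes

Extrusion cross-section = 0.38 × 0.48 = 0.1824 mm².
Path length: 49000 mm³ / 0.1824 mm² → 268640.4 mm.
Print-move time: 268640.4 / 126 → 2132.1 s.
Layers = ⌈98.4/0.38⌉ = 259.
Z-hop total: 259 × 1.6 → 414.4 s.
Altogether 2132.1 + 414.4 = 2546.5 s, i.e. 42.4 minutes.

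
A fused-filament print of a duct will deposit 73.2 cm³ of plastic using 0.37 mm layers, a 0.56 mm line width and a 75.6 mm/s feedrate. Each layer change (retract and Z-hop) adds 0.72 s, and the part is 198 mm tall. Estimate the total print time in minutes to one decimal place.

Bead cross-section = 0.37 × 0.56, so 0.2072 mm².
Total extruded path = 73200/0.2072 = 353281.9 mm.
Extrusion time = 353281.9 / 75.6 = 4673 s.
Number of layers: 198 / 0.37 → 536 (rounded up).
Layer-change overhead = 536 × 0.72 = 385.92 s.
Altogether 4673 + 385.92 = 5058.92 s, i.e. 84.3 minutes.

84.3 minutes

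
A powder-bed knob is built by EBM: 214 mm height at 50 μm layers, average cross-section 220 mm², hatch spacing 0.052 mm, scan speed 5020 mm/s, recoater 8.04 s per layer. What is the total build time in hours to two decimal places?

Layer count = ceil(214 / 0.05) = 4280.
Hatch length per layer: 220 / 0.052 → 4230.8 mm.
Scan time per layer = 4230.8 / 5020 = 0.8428 s.
Per-layer time: 0.8428 + 8.04 → 8.8828 s.
4280 layers × 8.8828 s/layer = 38018.384 s, i.e. 10.56 hours.

10.56 hours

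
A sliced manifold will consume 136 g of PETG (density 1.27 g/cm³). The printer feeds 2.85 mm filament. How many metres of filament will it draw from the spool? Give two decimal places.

Volume = 136 g / 1.27 g·cm⁻³ = 107.0866 cm³ = 107086.6 mm³.
Cross-section of 2.85 mm filament: π·(2.85/2)² = 6.3794 mm².
L = V/A = 107086.6/6.3794 = 16786.31 mm → 16.79 m.

16.79 m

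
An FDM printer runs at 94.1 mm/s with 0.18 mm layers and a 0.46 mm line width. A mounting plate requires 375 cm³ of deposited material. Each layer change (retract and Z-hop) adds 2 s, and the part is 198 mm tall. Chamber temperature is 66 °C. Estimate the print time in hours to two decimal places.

13.98 hours

Extrusion cross-section = 0.18 × 0.46, so 0.0828 mm².
Toolpath length = 375 cm³ / 0.0828 mm² = 375000 / 0.0828 = 4528985.5 mm.
Print-move time = 4528985.5 / 94.1, so 48129.5 s.
Layer count = ceil(198 / 0.18) = 1100.
Z-hop total = 1100 × 2, so 2200 s.
Total = 48129.5 + 2200 = 50329.5 s = 13.98 hours.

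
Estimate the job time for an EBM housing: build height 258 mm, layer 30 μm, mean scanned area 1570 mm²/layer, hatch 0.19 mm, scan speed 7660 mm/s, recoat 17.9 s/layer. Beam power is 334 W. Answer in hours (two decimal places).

45.34 hours

Layer count = ceil(258 / 0.03) = 8600.
Scan path per layer = 1570 / 0.19, so 8263.2 mm.
Per-layer scan time: 8263.2 / 7660 → 1.0787 s.
Layer cycle = 1.0787 + 17.9, so 18.9787 s.
Total: 8600 × 18.9787 s = 163216.82 s → 45.34 hours.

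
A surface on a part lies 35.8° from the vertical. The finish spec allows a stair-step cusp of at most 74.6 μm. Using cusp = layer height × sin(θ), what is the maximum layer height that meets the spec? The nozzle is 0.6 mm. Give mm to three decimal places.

0.128 mm

t = h_c / sin θ = 0.0746 / 0.5850 = 0.128 mm.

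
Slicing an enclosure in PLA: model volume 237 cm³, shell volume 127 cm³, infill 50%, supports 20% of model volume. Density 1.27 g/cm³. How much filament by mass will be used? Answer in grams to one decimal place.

Infill region: 237 − 127 → 110 cm³.
Infill volume = 0.50 × 110, so 55 cm³.
Support: 0.20 × 237 → 47.4 cm³.
Total extruded: 127 + 55 + 47.4 → 229.4 cm³.
Mass: 229.4 × 1.27 → 291.338 g.

291.3 g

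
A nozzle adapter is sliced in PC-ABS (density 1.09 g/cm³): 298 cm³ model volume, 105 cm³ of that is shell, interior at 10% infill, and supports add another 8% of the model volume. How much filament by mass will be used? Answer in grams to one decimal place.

161.5 g

Infill region = 298 − 105, so 193 cm³.
Deposited infill = 0.10 × 193 = 19.3 cm³.
Support = 0.08 × 298, so 23.84 cm³.
Deposited volume = 105 + 19.3 + 23.84, so 148.14 cm³.
Mass = 148.14 × 1.09 = 161.4726 g.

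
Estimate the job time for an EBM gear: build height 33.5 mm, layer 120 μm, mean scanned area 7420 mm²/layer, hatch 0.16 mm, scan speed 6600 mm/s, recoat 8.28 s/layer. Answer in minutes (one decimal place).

Layer count = ceil(33.5 / 0.12) = 280.
Per-layer scan distance = 7420 / 0.16 = 46375 mm.
Scan time per layer = 46375 / 6600, so 7.0265 s.
Time per layer = 7.0265 + 8.28 = 15.3065 s.
Total: 280 × 15.3065 s = 4285.82 s → 71.4 minutes.

71.4 minutes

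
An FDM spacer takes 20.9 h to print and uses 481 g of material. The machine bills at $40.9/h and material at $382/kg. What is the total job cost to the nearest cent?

Machine cost = 40.9 × 20.9 = $854.81.
Material cost = 382 × 481/1000 = $183.742.
Job cost: 854.81 + 183.742 = 1038.552 ≈ $1038.55.

$1038.55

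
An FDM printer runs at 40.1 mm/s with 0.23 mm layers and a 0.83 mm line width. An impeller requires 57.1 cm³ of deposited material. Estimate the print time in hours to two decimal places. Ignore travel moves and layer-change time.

2.07 hours

Bead cross-section = 0.23 × 0.83 = 0.1909 mm².
Total extruded path = 57100/0.1909 = 299109.5 mm.
Print-move time = 299109.5 / 40.1, so 7459.1 s.
7459.1 s = 2.07 hours.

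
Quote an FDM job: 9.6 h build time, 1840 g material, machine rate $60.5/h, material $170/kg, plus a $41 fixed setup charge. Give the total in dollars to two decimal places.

Machine-time cost = 60.5 × 9.6 = $580.80.
Material cost = 170 × 1840/1000, so $312.80.
Total = 580.80 + 312.80 + 41 = $934.60.

$934.60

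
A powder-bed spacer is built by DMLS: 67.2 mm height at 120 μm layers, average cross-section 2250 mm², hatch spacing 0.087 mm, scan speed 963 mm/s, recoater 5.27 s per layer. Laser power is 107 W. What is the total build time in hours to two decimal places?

Layers = ⌈67.2/0.12⌉ = 560.
Hatch length per layer: 2250 / 0.087 → 25862.1 mm.
Laser time per layer = 25862.1 / 963 = 26.8558 s.
Per-layer time = 26.8558 + 5.27 = 32.1258 s.
Build time = 560 × 32.1258 = 17990.448 s = 5.00 hours.

5.00 hours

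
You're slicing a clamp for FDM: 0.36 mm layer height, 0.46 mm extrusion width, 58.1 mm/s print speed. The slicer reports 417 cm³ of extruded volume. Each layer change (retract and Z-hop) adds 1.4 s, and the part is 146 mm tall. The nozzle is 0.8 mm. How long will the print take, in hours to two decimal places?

Line area: 0.36 × 0.46 → 0.1656 mm².
Toolpath length = 417 cm³ / 0.1656 mm² = 417000 / 0.1656 = 2518115.9 mm.
Time extruding = 2518115.9 / 58.1 = 43341.1 s.
Number of layers: 146 / 0.36 → 406 (rounded up).
Non-print overhead = 406 × 1.4, so 568.4 s.
Altogether 43341.1 + 568.4 = 43909.5 s, i.e. 12.20 hours.

12.20 hours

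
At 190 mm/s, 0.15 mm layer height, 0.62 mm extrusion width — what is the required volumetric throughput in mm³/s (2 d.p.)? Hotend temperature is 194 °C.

Extrusion cross-section = 0.15 × 0.62, so 0.093 mm².
Volumetric flow = 190 × 0.093 = 17.67 mm³/s.

17.67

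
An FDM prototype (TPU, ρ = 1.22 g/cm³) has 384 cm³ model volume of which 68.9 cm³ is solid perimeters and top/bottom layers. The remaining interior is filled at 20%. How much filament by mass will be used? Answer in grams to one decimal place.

Infill region = 384 − 68.9, so 315.1 cm³.
Infill deposited = 0.20 × 315.1 = 63.02 cm³.
Deposited volume = 68.9 + 63.02, so 131.92 cm³.
Mass: 131.92 × 1.22 → 160.9424 g.

160.9 g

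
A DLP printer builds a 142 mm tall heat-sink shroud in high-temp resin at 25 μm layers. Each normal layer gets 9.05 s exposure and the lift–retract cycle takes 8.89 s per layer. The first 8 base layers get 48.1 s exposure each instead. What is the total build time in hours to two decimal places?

Number of layers: 142 / 0.025 → 5680 (rounded up).
Bottom layers = 8 × (48.1 + 8.89) = 455.92 s.
Normal layers: 5672 × (9.05 + 8.89) → 101755.68 s.
Sum: 455.92 + 101755.68 = 102211.6 s → 28.39 hours.

28.39 hours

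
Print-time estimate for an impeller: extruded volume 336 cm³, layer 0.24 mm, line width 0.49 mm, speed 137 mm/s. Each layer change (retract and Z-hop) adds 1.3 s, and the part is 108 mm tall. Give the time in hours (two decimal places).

5.96 hours

Bead cross-section = 0.24 × 0.49, so 0.1176 mm².
Toolpath length = 336 cm³ / 0.1176 mm² = 336000 / 0.1176 = 2857142.9 mm.
Print-move time = 2857142.9 / 137, so 20855.1 s.
Number of layers: 108 / 0.24 → 450 (rounded up).
Layer-change overhead = 450 × 1.3 = 585 s.
Altogether 20855.1 + 585 = 21440.1 s, i.e. 5.96 hours.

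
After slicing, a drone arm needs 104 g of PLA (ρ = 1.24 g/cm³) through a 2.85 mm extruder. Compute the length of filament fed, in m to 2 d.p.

13.15 m

Extruded volume: 104/1.24 = 83.871 cm³ (83871 mm³).
A = π r² = π × 1.425² = 6.3794 mm².
L = V/A = 83871/6.3794 = 13147.16 mm → 13.15 m.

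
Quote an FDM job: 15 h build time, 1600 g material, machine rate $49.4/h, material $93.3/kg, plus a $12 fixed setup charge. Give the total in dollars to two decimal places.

Machine cost = 49.4 × 15, so $741.00.
Material cost = 93.3 × 1600/1000 = $149.28.
Total = 741.00 + 149.28 + 12 = $902.28.

$902.28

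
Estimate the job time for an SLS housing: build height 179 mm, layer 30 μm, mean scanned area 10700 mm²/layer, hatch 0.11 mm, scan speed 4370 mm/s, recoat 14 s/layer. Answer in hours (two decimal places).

60.10 hours

Number of layers: 179 / 0.03 → 5967 (rounded up).
Scan path per layer: 10700 / 0.11 → 97272.7 mm.
Per-layer scan time: 97272.7 / 4370 → 22.2592 s.
Per-layer time: 22.2592 + 14 → 36.2592 s.
Build time = 5967 × 36.2592 = 216358.6464 s = 60.10 hours.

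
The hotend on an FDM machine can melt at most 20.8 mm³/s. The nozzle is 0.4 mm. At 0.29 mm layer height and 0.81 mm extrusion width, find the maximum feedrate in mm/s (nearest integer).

89 mm/s

A: 0.29 × 0.81 → 0.2349 mm².
v_max = Q/A = 20.8/0.2349 = 88.55 mm/s → 89 mm/s.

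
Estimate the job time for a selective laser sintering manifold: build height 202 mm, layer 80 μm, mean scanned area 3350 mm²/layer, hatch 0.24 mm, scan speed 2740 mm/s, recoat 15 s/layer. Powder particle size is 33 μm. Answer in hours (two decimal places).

14.09 hours

Layers = ⌈202/0.08⌉ = 2525.
Hatch length per layer: 3350 / 0.24 → 13958.3 mm.
Per-layer scan time = 13958.3 / 2740 = 5.0943 s.
Layer cycle = 5.0943 + 15 = 20.0943 s.
Build time = 2525 × 20.0943 = 50738.1075 s = 14.09 hours.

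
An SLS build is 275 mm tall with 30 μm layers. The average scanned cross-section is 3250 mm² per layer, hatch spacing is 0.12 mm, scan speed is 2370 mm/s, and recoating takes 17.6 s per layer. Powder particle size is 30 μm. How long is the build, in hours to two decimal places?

Number of layers: 275 / 0.03 → 9167 (rounded up).
Per-layer scan distance: 3250 / 0.12 → 27083.3 mm.
Laser time per layer = 27083.3 / 2370, so 11.4276 s.
Time per layer: 11.4276 + 17.6 → 29.0276 s.
Build time = 9167 × 29.0276 = 266096.0092 s = 73.92 hours.

73.92 hours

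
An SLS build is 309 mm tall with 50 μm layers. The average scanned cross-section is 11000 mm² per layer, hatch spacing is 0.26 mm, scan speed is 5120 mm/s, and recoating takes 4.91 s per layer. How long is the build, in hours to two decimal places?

22.61 hours

Layers = ⌈309/0.05⌉ = 6180.
Hatch length per layer = 11000 / 0.26, so 42307.7 mm.
Scan time per layer: 42307.7 / 5120 → 8.2632 s.
Layer cycle: 8.2632 + 4.91 → 13.1732 s.
6180 layers × 13.1732 s/layer = 81410.376 s, i.e. 22.61 hours.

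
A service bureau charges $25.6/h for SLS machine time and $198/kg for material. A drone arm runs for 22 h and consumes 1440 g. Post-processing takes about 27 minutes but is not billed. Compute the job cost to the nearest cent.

$848.32

Machine-time cost: 25.6 × 22 → $563.20.
Material cost = 198 × 1440/1000 = $285.12.
Total = 563.20 + 285.12 = $848.32.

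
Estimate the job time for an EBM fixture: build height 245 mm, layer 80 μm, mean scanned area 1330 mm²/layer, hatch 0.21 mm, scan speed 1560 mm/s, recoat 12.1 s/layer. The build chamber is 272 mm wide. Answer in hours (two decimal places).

13.75 hours

Layer count = ceil(245 / 0.08) = 3063.
Per-layer scan distance = 1330 / 0.21, so 6333.3 mm.
Beam time per layer = 6333.3 / 1560, so 4.0598 s.
Time per layer = 4.0598 + 12.1 = 16.1598 s.
Build time = 3063 × 16.1598 = 49497.4674 s = 13.75 hours.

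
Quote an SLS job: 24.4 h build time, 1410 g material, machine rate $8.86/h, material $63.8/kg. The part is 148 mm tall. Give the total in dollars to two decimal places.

$306.14

Machine-time cost: 8.86 × 24.4 → $216.184.
Material cost: 63.8 × 1410/1000 → $89.958.
Total = 216.184 + 89.958 = 306.142 ≈ $306.14.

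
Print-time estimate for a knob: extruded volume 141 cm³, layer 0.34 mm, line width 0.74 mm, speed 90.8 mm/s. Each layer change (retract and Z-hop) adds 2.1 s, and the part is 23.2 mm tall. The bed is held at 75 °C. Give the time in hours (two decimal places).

1.75 hours

Bead cross-section = 0.34 × 0.74, so 0.2516 mm².
Path length: 141000 mm³ / 0.2516 mm² → 560413.4 mm.
Extrusion time = 560413.4 / 90.8, so 6172 s.
Number of layers: 23.2 / 0.34 → 69 (rounded up).
Z-hop total = 69 × 2.1, so 144.9 s.
Total = 6172 + 144.9 = 6316.9 s = 1.75 hours.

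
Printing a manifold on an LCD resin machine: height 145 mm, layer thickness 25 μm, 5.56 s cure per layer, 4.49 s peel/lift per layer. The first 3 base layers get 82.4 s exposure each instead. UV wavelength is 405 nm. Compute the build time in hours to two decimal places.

16.26 hours

Layers = ⌈145/0.025⌉ = 5800.
Bottom layers = 3 × (82.4 + 4.49) = 260.67 s.
Regular layers = 5797 × (5.56 + 4.49) = 58259.85 s.
Sum: 260.67 + 58259.85 = 58520.52 s → 16.26 hours.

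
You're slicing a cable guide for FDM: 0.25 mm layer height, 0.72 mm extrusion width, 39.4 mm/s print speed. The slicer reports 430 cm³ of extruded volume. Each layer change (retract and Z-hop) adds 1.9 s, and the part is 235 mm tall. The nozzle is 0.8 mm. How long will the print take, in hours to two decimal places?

Bead cross-section = 0.25 × 0.72, so 0.18 mm².
Toolpath length = 430 cm³ / 0.18 mm² = 430000 / 0.18 = 2388888.9 mm.
Time extruding: 2388888.9 / 39.4 → 60631.7 s.
Number of layers: 235 / 0.25 → 940 (rounded up).
Layer-change overhead = 940 × 1.9 = 1786 s.
Altogether 60631.7 + 1786 = 62417.7 s, i.e. 17.34 hours.

17.34 hours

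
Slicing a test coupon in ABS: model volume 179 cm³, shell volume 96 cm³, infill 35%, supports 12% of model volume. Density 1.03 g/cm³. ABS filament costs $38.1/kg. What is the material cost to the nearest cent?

Volume inside the shell = 179 − 96, so 83 cm³.
Infill volume = 0.35 × 83, so 29.05 cm³.
Support = 0.12 × 179 = 21.48 cm³.
Deposited volume = 96 + 29.05 + 21.48, so 146.53 cm³.
Mass: 146.53 × 1.03 → 150.9259 g.
Cost = 150.9259 g / 1000 × $38.1/kg = $5.75.

$5.75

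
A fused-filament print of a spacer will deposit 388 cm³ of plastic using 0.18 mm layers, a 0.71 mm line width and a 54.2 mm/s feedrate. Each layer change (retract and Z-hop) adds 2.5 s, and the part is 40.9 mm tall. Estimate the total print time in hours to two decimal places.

15.72 hours

Bead cross-section = 0.18 × 0.71 = 0.1278 mm².
Path length: 388000 mm³ / 0.1278 mm² → 3035993.7 mm.
Extrusion time: 3035993.7 / 54.2 → 56014.6 s.
Layers = ⌈40.9/0.18⌉ = 228.
Layer-change overhead = 228 × 2.5, so 570 s.
Altogether 56014.6 + 570 = 56584.6 s, i.e. 15.72 hours.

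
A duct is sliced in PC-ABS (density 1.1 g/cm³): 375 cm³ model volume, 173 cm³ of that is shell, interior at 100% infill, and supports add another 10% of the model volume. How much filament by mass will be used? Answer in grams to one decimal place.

Volume inside the shell: 375 − 173 → 202 cm³.
Deposited infill: 1.00 × 202 → 202 cm³.
Support = 0.10 × 375, so 37.5 cm³.
Total printed volume = 173 + 202 + 37.5 = 412.5 cm³.
Mass: 412.5 × 1.1 → 453.75 g.

453.8 g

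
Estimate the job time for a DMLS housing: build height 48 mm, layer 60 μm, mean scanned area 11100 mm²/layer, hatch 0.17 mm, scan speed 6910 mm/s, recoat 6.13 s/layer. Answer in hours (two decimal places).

3.46 hours

Layer count = ceil(48 / 0.06) = 800.
Hatch length per layer = 11100 / 0.17 = 65294.1 mm.
Laser time per layer: 65294.1 / 6910 → 9.4492 s.
Time per layer = 9.4492 + 6.13 = 15.5792 s.
800 layers × 15.5792 s/layer = 12463.36 s, i.e. 3.46 hours.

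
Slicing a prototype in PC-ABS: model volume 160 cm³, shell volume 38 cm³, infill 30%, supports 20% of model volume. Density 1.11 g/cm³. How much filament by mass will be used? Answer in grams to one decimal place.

118.3 g

Infill region = 160 − 38, so 122 cm³.
Deposited infill: 0.30 × 122 → 36.6 cm³.
Support = 0.20 × 160, so 32 cm³.
Total extruded = 38 + 36.6 + 32, so 106.6 cm³.
Mass = 106.6 × 1.11, so 118.326 g.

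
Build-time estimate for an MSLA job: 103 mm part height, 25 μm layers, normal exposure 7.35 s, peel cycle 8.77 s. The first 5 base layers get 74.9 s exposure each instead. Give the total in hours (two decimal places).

Layers = ⌈103/0.025⌉ = 4120.
Bottom layers: 5 × (74.9 + 8.77) → 418.35 s.
Normal layers = 4115 × (7.35 + 8.77) = 66333.8 s.
Sum: 418.35 + 66333.8 = 66752.15 s → 18.54 hours.

18.54 hours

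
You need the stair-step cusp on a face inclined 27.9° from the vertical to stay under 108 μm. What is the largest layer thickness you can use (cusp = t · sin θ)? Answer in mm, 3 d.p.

t = h_c / sin θ = 0.108 / 0.4679 = 0.231 mm.

0.231 mm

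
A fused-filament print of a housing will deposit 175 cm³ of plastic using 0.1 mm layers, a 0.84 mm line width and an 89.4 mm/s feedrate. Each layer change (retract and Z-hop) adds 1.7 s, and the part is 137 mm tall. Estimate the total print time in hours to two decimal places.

Bead cross-section = 0.1 × 0.84, so 0.084 mm².
Path length: 175000 mm³ / 0.084 mm² → 2083333.3 mm.
Extrusion time: 2083333.3 / 89.4 → 23303.5 s.
Layers = ⌈137/0.1⌉ = 1370.
Non-print overhead: 1370 × 1.7 → 2329 s.
Total = 23303.5 + 2329 = 25632.5 s = 7.12 hours.

7.12 hours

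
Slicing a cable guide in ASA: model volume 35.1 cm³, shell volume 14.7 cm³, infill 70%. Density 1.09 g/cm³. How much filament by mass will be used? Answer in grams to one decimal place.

Infill region: 35.1 − 14.7 → 20.4 cm³.
Deposited infill: 0.70 × 20.4 → 14.28 cm³.
Total printed volume = 14.7 + 14.28, so 28.98 cm³.
Mass: 28.98 × 1.09 → 31.5882 g.

31.6 g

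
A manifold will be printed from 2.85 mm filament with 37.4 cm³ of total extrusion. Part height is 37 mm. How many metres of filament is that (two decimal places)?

5.86 m

Cross-section of 2.85 mm filament: π·(2.85/2)² = 6.3794 mm².
Length = 37.4 cm³ / 6.3794 mm² = 37400 / 6.3794 = 5862.62 mm = 5.86 m.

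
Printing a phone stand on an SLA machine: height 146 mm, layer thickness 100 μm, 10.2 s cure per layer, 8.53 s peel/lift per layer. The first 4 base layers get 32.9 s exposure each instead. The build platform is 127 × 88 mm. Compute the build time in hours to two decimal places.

7.62 hours

Layers = ⌈146/0.1⌉ = 1460.
Base layers = 4 × (32.9 + 8.53) = 165.72 s.
Regular layers = 1456 × (10.2 + 8.53), so 27270.88 s.
Sum: 165.72 + 27270.88 = 27436.6 s → 7.62 hours.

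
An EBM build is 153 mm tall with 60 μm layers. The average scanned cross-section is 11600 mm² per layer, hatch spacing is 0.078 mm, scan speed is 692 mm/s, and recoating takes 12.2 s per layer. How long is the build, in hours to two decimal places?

160.87 hours

Number of layers: 153 / 0.06 → 2550 (rounded up).
Hatch length per layer = 11600 / 0.078 = 148717.9 mm.
Beam time per layer = 148717.9 / 692, so 214.9103 s.
Layer cycle = 214.9103 + 12.2, so 227.1103 s.
Total: 2550 × 227.1103 s = 579131.265 s → 160.87 hours.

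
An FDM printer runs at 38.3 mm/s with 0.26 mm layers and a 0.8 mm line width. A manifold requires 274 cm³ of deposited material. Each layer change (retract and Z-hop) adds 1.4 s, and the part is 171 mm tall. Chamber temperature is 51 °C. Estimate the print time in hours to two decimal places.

9.81 hours

Bead cross-section = 0.26 × 0.8, so 0.208 mm².
Toolpath length = 274 cm³ / 0.208 mm² = 274000 / 0.208 = 1317307.7 mm.
Time extruding = 1317307.7 / 38.3 = 34394.5 s.
Layer count = ceil(171 / 0.26) = 658.
Z-hop total = 658 × 1.4, so 921.2 s.
Total = 34394.5 + 921.2 = 35315.7 s = 9.81 hours.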